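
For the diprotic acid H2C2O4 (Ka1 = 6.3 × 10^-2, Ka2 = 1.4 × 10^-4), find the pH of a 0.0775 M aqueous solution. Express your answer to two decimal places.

pH = 1.35

Since Ka1 ≫ Ka2, the first ionization dominates [H+].
Ka1 = x²/(0.0775 − x) = 6.3 × 10^-2
Solving the quadratic: x = (−Ka1 + √(Ka1² + 4·Ka1·C₀))/2 = 4.51 × 10^-2 M
pH = −log(4.51 × 10^-2) = 1.35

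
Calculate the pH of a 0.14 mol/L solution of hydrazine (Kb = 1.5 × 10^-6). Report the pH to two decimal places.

pH = 10.66

N2H4 + H2O ⇌ N2H5+ + OH-
From the ICE table, Kb = x²/(0.14 − x) = 1.5 × 10^-6.
Since Kb ≪ C₀, x ≈ √(Kb·C₀) = 4.58 × 10^-4 M.
(x/C₀ = 0.33% < 5%, so the approximation holds.)
pOH = −log(4.58 × 10^-4) = 3.34; pH = 14.00 − 3.34 = 10.66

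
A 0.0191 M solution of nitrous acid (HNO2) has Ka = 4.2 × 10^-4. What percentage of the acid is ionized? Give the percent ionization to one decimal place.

13.8%

HNO2 ⇌ NO2- + H+; let x = [H+] at equilibrium.
Solve x² + 0.00042x − 8.02e-06 = 0 → x = 2.63 × 10^-3 M
% ionization = x/C₀ × 100% = 2.63 × 10^-3/0.0191 × 100% = 13.8%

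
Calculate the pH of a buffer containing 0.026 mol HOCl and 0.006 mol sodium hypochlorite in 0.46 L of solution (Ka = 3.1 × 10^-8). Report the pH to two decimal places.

pKa = −log(3.1 × 10^-8) = 7.509
Henderson–Hasselbalch: pH = pKa + log([OCl-]/[HOCl]) = 7.509 + log(0.006/0.026)
pH = 7.509 + (-0.637) = 6.87

pH = 6.87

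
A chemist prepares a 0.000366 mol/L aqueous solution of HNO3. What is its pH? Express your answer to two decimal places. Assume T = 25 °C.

HNO3 is a strong acid and dissociates completely, so [H+] = 0.000366 M.
pH = -log(0.000366) = 3.44

pH = 3.44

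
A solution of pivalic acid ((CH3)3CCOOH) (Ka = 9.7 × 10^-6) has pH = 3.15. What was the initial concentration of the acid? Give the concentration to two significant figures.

[H+] = 10^(-3.15) = 7.08 × 10^-4 M = x
Ka = x²/(C₀ − x) ⇒ C₀ = x + x²/Ka
C₀ = 7.08 × 10^-4 + (7.08 × 10^-4)²/(9.7 × 10^-6) = 5.24 × 10^-2 M

C₀ = 5.2 × 10^-2 M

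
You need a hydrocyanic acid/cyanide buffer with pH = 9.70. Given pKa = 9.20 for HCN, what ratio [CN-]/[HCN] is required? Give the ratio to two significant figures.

ratio = 3.2

pH = pKa + log(r) ⇒ log(r) = 9.70 − 9.20 = +0.50
r = [CN-]/[HCN] = 10^(+0.50) = 3.16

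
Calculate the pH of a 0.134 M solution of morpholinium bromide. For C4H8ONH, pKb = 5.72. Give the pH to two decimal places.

pH = 4.58

C4H8ONH2+ is the conjugate acid of the weak base C4H8ONH.
Kb = 10^(−5.72) = 1.91 × 10^-6
Ka = Kw/Kb = 1.0×10^-14 / 1.91 × 10^-6 = 5.24 × 10^-9
Let x = [H+] at equilibrium. Ka = x²/(0.134 − x).
Since Ka ≪ C₀, x ≈ √(Ka·C₀) = 2.65 × 10^-5 M.
pH = −log[H+] = −log(2.65 × 10^-5) = 4.58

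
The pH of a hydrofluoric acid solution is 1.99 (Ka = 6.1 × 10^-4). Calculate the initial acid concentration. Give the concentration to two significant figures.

[H+] = 10^(-1.99) = 1.02 × 10^-2 M = x
Ka = x²/(C₀ − x) ⇒ C₀ = x + x²/Ka
C₀ = 1.02 × 10^-2 + (1.02 × 10^-2)²/(6.1 × 10^-4) = 1.81 × 10^-1 M

C₀ = 1.8 × 10^-1 M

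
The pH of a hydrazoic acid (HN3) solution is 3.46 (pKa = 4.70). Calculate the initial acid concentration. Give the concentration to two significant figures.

C₀ = 6.4 × 10^-3 M

[H+] = 10^(-3.46) = 3.47 × 10^-4 M = x
Ka = 10^(−4.70) = 2.00 × 10^-5
Ka = x²/(C₀ − x) ⇒ C₀ = x + x²/Ka
C₀ = 3.47 × 10^-4 + (3.47 × 10^-4)²/(2.00 × 10^-5) = 6.37 × 10^-3 M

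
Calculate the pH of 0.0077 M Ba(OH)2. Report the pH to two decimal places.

Ba(OH)2 is a strong base (each formula unit releases 2 OH-); [OH-] = 0.0154 M.
pOH = -log(0.0154) = 1.81
pH = 14.00 - 1.81 = 12.19

pH = 12.19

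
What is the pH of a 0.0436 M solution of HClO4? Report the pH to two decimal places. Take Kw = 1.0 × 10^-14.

pH = 1.36

HClO4 is a strong acid and dissociates completely, so [H+] = 0.0436 M.
pH = -log(0.0436) = 1.36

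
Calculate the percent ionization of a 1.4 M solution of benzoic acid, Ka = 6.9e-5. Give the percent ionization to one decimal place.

C6H5COOH ⇌ C6H5COO- + H+; let x = [H+] at equilibrium.
x ≈ √(Ka·C₀) = √(6.9 × 10^-5 × 1.4) = 9.83 × 10^-3 M
% ionization = x/C₀ × 100% = 9.83 × 10^-3/1.4 × 100% = 0.7%

0.7%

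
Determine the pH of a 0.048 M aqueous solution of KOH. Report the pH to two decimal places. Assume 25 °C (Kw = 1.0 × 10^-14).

KOH is a strong base; [OH-] = 0.048 M.
pOH = -log(0.048) = 1.32
pH = 14.00 - 1.32 = 12.68

pH = 12.68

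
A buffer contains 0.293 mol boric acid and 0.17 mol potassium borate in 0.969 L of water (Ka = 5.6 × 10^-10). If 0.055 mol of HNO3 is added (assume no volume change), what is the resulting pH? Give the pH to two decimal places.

Added H+ converts B(OH)4- to B(OH)3: B(OH)3 → 0.348 mol, B(OH)4- → 0.115 mol.
pKa = −log(5.6 × 10^-10) = 9.252
Henderson–Hasselbalch with mole ratio 0.115/0.348: pH = 9.252 + (-0.481)

pH = 8.77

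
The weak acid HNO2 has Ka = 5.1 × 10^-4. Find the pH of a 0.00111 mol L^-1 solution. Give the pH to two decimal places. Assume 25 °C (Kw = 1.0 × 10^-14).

pH = 3.27

HNO2 ⇌ NO2- + H+
From the ICE table, Ka = [H+]²/(0.00111 − [H+]) = 5.1 × 10^-4.
Here C₀/Ka ≈ 2.18, so the small-[H+] approximation fails. Use the quadratic:
[H+] = (−Ka + √(Ka² + 4·Ka·C₀))/2 = 5.39 × 10^-4 M
pH = −log[H+] = −log(5.39 × 10^-4) = 3.27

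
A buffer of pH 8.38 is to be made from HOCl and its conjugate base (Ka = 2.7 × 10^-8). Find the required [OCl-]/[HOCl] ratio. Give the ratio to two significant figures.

ratio = 6.5

pKa = -log(2.7 × 10^-8) = 7.569
pH = pKa + log(r) ⇒ log(r) = 8.38 − 7.569 = +0.811
r = [OCl-]/[HOCl] = 10^(+0.811) = 6.47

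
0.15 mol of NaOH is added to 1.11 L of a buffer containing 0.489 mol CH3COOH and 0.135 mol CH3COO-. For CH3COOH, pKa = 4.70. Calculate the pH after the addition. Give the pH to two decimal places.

pH = 4.62

After neutralization: n(CH3COOH) = 0.339 mol, n(CH3COO-) = 0.285 mol.
pH = pKa + log([A⁻]/[HA]) = 4.70 + log(0.285/0.339) = 4.70 -0.075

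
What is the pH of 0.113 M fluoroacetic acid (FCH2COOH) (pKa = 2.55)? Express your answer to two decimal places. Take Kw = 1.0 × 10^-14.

pH = 1.78

FCH2COOH ⇌ FCH2COO- + H+
Ka = 10^(−2.55) = 2.82 × 10^-3
From the ICE table, Ka = [H+]²/(0.113 − [H+]) = 2.82 × 10^-3.
The 5% rule fails; solving [H+]² + Ka·[H+] − Ka·C₀ = 0 exactly:
[H+] = (−Ka + √(Ka² + 4·Ka·C₀))/2 = 1.65 × 10^-2 M
pH = −log(1.65 × 10^-2) = 1.78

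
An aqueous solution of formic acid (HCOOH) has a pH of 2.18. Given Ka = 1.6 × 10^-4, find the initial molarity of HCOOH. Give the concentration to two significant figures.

[H+] = 10^(-2.18) = 6.61 × 10^-3 M = x
Ka = x²/(C₀ − x) ⇒ C₀ = x + x²/Ka
C₀ = 6.61 × 10^-3 + (6.61 × 10^-3)²/(1.6 × 10^-4) = 2.80 × 10^-1 M

C₀ = 2.8 × 10^-1 M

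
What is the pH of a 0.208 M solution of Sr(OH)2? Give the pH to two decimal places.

pH = 13.62

Sr(OH)2 is a strong base (each formula unit releases 2 OH-); [OH-] = 0.416 M.
pOH = -log(0.416) = 0.38
pH = 14.00 - 0.38 = 13.62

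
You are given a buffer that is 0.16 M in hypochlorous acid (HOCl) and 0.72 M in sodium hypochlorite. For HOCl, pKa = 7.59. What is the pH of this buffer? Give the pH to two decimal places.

pH = pKa + log([A⁻]/[HA]) = 7.59 + log(0.72/0.16)
pH = 7.59 + (+0.653) = 8.24

pH = 8.24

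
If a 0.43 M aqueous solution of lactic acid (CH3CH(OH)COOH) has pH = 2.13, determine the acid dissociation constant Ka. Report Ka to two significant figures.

[H+] = 10^(-2.13) = 7.41 × 10^-3 M
At equilibrium [HA] = 0.43 − 7.41 × 10^-3 = 4.23 × 10^-1 M
Ka = [H+][A-]/[HA] = (7.41 × 10^-3)² / 4.23 × 10^-1 = 1.3 × 10^-4

Ka = 1.3 × 10^-4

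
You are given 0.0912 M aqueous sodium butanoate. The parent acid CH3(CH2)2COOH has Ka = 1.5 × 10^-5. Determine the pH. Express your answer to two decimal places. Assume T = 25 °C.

pH = 8.89

CH3(CH2)2COO- is the conjugate base of the weak acid CH3(CH2)2COOH.
Kb = Kw/Ka = 1.0×10^-14 / 1.5 × 10^-5 = 6.67 × 10^-10
Kb = [OH-]²/(0.0912 − [OH-]) = 6.67 × 10^-10
Since Kb ≪ C₀, [OH-] ≈ √(Kb·C₀) = 7.80 × 10^-6 M.
pOH = 5.11, so pH = 14.00 − pOH = 8.89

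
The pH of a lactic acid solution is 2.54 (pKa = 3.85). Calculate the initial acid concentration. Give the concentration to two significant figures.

[H+] = 10^(-2.54) = 2.88 × 10^-3 M = x
Ka = 10^(−3.85) = 1.41 × 10^-4
Ka = x²/(C₀ − x) ⇒ C₀ = x + x²/Ka
C₀ = 2.88 × 10^-3 + (2.88 × 10^-3)²/(1.41 × 10^-4) = 6.17 × 10^-2 M

C₀ = 6.2 × 10^-2 M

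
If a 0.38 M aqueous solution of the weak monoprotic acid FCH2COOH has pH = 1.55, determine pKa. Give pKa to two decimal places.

[H+] = 10^(-1.55) = 2.82 × 10^-2 M
At equilibrium [HA] = 0.38 − 2.82 × 10^-2 = 3.52 × 10^-1 M
Ka = [H+][A-]/[HA] = (2.82 × 10^-2)² / 3.52 × 10^-1 = 2.26 × 10^-3
pKa = -log(2.26 × 10^-3) = 2.65

pKa = 2.65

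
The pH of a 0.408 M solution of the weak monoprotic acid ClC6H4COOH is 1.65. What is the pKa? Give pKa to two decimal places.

pKa = 2.89

[H+] = 10^(-1.65) = 2.24 × 10^-2 M
At equilibrium [HA] = 0.408 − 2.24 × 10^-2 = 3.86 × 10^-1 M
Ka = [H+][A-]/[HA] = (2.24 × 10^-2)² / 3.86 × 10^-1 = 1.30 × 10^-3
pKa = -log(1.30 × 10^-3) = 2.89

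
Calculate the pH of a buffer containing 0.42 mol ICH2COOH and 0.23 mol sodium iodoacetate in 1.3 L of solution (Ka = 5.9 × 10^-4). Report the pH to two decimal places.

pH = 2.97

pKa = −log(5.9 × 10^-4) = 3.229
Henderson–Hasselbalch: pH = pKa + log([ICH2COO-]/[ICH2COOH]) = 3.229 + log(0.23/0.42)
pH = 3.229 + (-0.262) = 2.97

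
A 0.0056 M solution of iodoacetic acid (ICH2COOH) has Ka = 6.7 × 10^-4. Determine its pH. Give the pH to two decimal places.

ICH2COOH ⇌ ICH2COO- + H+
From the ICE table, Ka = x²/(0.0056 − x) = 6.7 × 10^-4.
The 5% rule fails; solving x² + Ka·x − Ka·C₀ = 0 exactly:
x = [−0.00067 + √(0.00067² + 1.5e-05)]/2 = 1.63 × 10^-3 M
pH = −log(1.63 × 10^-3) = 2.79

pH = 2.79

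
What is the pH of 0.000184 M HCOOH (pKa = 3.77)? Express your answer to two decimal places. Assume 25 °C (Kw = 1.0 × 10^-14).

pH = 3.95

HCOOH ⇌ HCOO- + H+
Ka = 10^(−3.77) = 1.70 × 10^-4
From the ICE table, Ka = [H+]²/(0.000184 − [H+]) = 1.70 × 10^-4.
[H+] is not negligible relative to C₀; solve [H+]² + 0.00017·[H+] − 3.13e-08 = 0.
[H+] = [−0.00017 + √(0.00017² + 1.25e-07)]/2 = 1.11 × 10^-4 M
pH = −log[H+] = −log(1.11 × 10^-4) = 3.95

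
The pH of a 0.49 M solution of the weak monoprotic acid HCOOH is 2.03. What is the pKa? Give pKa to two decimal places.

pKa = 3.74

[H+] = 10^(-2.03) = 9.33 × 10^-3 M
At equilibrium [HA] = 0.49 − 9.33 × 10^-3 = 4.81 × 10^-1 M
Ka = [H+][A-]/[HA] = (9.33 × 10^-3)² / 4.81 × 10^-1 = 1.81 × 10^-4
pKa = -log(1.81 × 10^-4) = 3.74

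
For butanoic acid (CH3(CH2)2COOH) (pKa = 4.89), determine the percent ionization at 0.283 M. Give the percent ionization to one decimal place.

CH3(CH2)2COOH ⇌ CH3(CH2)2COO- + H+; let x = [H+] at equilibrium.
Ka = 10^(−4.89) = 1.29 × 10^-5
x ≈ √(Ka·C₀) = √(1.29 × 10^-5 × 0.283) = 1.91 × 10^-3 M
Fraction ionized = 1.91 × 10^-3 / 0.283 = 0.0067 → 0.7%

0.7%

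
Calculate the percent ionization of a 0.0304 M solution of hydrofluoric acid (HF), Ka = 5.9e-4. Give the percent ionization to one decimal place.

HF ⇌ F- + H+; let x = [H+] at equilibrium.
Ka = x²/(C₀ − x); solving the quadratic gives x = 3.95 × 10^-3 M.
% ionization = x/C₀ × 100% = 3.95 × 10^-3/0.0304 × 100% = 13.0%

13.0%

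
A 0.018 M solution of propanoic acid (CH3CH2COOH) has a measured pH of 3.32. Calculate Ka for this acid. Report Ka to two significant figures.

[H+] = 10^(-3.32) = 4.79 × 10^-4 M
At equilibrium [HA] = 0.018 − 4.79 × 10^-4 = 1.75 × 10^-2 M
Ka = [H+][A-]/[HA] = (4.79 × 10^-4)² / 1.75 × 10^-2 = 1.3 × 10^-5

Ka = 1.3 × 10^-5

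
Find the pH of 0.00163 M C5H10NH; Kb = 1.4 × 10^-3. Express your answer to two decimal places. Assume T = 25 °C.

pH = 10.98

C5H10NH + H2O ⇌ C5H10NH2+ + OH-
Let x = [OH-] at equilibrium. Kb = x²/(0.00163 − x).
x is not negligible relative to C₀; solve x² + 0.0014·x − 2.28e-06 = 0.
x = [−0.0014 + √(0.0014² + 9.13e-06)]/2 = 9.65 × 10^-4 M
pOH = −log(9.65 × 10^-4) = 3.02; pH = 14.00 − 3.02 = 10.98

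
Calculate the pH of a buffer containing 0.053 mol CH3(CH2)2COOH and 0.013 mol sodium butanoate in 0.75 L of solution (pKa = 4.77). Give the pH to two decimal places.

pH = 4.16

Using pH = pKa + log([base]/[acid]) with [base]/[acid] = 0.013/0.053:
pH = 4.77 + (-0.610) = 4.16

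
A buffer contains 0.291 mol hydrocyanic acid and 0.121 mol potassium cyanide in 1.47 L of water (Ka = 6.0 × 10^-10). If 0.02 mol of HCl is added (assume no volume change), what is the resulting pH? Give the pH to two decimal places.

After neutralization: n(HCN) = 0.311 mol, n(CN-) = 0.101 mol.
pKa = −log(6.0 × 10^-10) = 9.222
Henderson–Hasselbalch with mole ratio 0.101/0.311: pH = 9.222 + (-0.488)

pH = 8.73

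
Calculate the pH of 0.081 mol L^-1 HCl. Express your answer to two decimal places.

pH = 1.09

HCl is a strong acid and dissociates completely, so [H+] = 0.081 M.
pH = -log(0.081) = 1.09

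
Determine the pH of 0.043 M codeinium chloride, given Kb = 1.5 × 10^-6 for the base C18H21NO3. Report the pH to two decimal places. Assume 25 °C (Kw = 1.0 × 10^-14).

pH = 4.77

C18H22NO3+ is the conjugate acid of the weak base C18H21NO3.
Ka = Kw/Kb = 1.0×10^-14 / 1.5 × 10^-6 = 6.67 × 10^-9
From the ICE table, Ka = x²/(0.043 − x) = 6.67 × 10^-9.
Since Ka ≪ C₀, x ≈ √(Ka·C₀) = 1.69 × 10^-5 M.
Check: 0.039% ionized — well under 5%, approximation valid.
pH = −log[H+] = −log(1.69 × 10^-5) = 4.77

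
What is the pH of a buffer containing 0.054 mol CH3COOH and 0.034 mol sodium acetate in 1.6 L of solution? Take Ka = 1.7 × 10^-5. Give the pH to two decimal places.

pKa = −log(1.7 × 10^-5) = 4.770
Henderson–Hasselbalch: pH = pKa + log([CH3COO-]/[CH3COOH]) = 4.770 + log(0.034/0.054)
pH = 4.770 + (-0.201) = 4.57

pH = 4.57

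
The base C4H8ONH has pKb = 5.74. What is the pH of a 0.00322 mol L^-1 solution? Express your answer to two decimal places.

C4H8ONH + H2O ⇌ C4H8ONH2+ + OH-
Kb = 10^(−5.74) = 1.82 × 10^-6
From the ICE table, Kb = [OH-]²/(0.00322 − [OH-]) = 1.82 × 10^-6.
Assume [OH-] ≪ 0.00322: [OH-] ≈ √(1.82 × 10^-6 × 0.00322) = 7.66 × 10^-5 M
pOH = 4.12, so pH = 14.00 − pOH = 9.88

pH = 9.88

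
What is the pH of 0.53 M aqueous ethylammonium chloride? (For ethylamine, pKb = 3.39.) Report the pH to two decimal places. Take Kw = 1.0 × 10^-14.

C2H5NH3+ is the conjugate acid of the weak base C2H5NH2.
Kb = 10^(−3.39) = 4.07 × 10^-4
Ka = Kw/Kb = 1.0×10^-14 / 4.07 × 10^-4 = 2.46 × 10^-11
Let x = [H+] at equilibrium. Ka = x²/(0.53 − x).
Since Ka ≪ C₀, x ≈ √(Ka·C₀) = 3.61 × 10^-6 M.
pH = −log(3.61 × 10^-6) = 5.44

pH = 5.44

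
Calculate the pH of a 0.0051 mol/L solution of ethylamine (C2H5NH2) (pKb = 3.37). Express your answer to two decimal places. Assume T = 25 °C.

C2H5NH2 + H2O ⇌ C2H5NH3+ + OH-
Kb = 10^(−3.37) = 4.27 × 10^-4
Let x = [OH-] at equilibrium. Kb = x²/(0.0051 − x).
Here C₀/Kb ≈ 11.9, so the small-x approximation fails. Use the quadratic:
x = (−Kb + √(Kb² + 4·Kb·C₀))/2 = 1.28 × 10^-3 M
pOH = 2.89, so pH = 14.00 − pOH = 11.11

pH = 11.11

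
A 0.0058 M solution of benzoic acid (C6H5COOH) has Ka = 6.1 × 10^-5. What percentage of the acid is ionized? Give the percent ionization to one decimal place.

C6H5COOH ⇌ C6H5COO- + H+; let x = [H+] at equilibrium.
Ka = x²/(C₀ − x); solving the quadratic gives x = 5.65 × 10^-4 M.
Fraction ionized = 5.65 × 10^-4 / 0.0058 = 0.0974 → 9.7%

9.7%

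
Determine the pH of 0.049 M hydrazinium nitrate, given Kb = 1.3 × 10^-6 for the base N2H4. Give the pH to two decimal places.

pH = 4.71

N2H5+ is the conjugate acid of the weak base N2H4.
Ka = Kw/Kb = 1.0×10^-14 / 1.3 × 10^-6 = 7.69 × 10^-9
Let x = [H+] at equilibrium. Ka = x²/(0.049 − x).
Assume x ≪ 0.049: x ≈ √(7.69 × 10^-9 × 0.049) = 1.94 × 10^-5 M
pH = −log(1.94 × 10^-5) = 4.71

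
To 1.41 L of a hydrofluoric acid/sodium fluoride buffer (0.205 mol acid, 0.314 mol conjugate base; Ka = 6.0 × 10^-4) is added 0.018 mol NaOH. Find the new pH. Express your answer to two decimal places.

pH = 3.47

After neutralization: n(HF) = 0.187 mol, n(F-) = 0.332 mol.
pKa = −log(6.0 × 10^-4) = 3.222
pH = pKa + log([A⁻]/[HA]) = 3.222 + log(0.332/0.187) = 3.222 +0.249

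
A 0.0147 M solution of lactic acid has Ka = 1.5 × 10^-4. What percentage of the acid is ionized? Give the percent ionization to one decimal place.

CH3CH(OH)COOH ⇌ CH3CH(OH)COO- + H+; let x = [H+] at equilibrium.
Solve x² + 0.00015x − 2.2e-06 = 0 → x = 1.41 × 10^-3 M
Fraction ionized = 1.41 × 10^-3 / 0.0147 = 0.0959 → 9.6%

9.6%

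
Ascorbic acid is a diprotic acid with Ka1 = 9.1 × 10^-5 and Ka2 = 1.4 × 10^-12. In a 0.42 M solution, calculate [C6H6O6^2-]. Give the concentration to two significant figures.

1.4 × 10^-12 M

First ionization gives [H+] ≈ [HC6H6O6-] = 6.18 × 10^-3 M.
Second step: Ka2 = [H+][C6H6O6^2-]/[HC6H6O6-] ≈ [C6H6O6^2-] (since [H+] ≈ [HC6H6O6-]).
So [C6H6O6^2-] ≈ Ka2.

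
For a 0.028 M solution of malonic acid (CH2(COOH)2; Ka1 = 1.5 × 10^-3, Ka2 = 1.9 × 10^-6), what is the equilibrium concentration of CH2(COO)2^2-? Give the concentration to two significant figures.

1.9 × 10^-6 M

First ionization gives [H+] ≈ [CH2(COOH)COO-] = 5.77 × 10^-3 M.
Second step: Ka2 = [H+][CH2(COO)2^2-]/[CH2(COOH)COO-] ≈ [CH2(COO)2^2-] (since [H+] ≈ [CH2(COOH)COO-]).
So [CH2(COO)2^2-] ≈ Ka2.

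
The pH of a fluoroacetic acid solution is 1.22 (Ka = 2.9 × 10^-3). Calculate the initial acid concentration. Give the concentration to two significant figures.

C₀ = 1.3 M

[H+] = 10^(-1.22) = 6.03 × 10^-2 M = x
Ka = x²/(C₀ − x) ⇒ C₀ = x + x²/Ka
C₀ = 6.03 × 10^-2 + (6.03 × 10^-2)²/(2.9 × 10^-3) = 1.31 M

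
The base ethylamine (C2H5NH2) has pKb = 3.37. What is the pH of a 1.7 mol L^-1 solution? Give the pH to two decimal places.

C2H5NH2 + H2O ⇌ C2H5NH3+ + OH-
Kb = 10^(−3.37) = 4.27 × 10^-4
From the ICE table, Kb = x²/(1.7 − x) = 4.27 × 10^-4.
Assume x ≪ 1.7: x ≈ √(4.27 × 10^-4 × 1.7) = 2.69 × 10^-2 M
pOH = −log(2.69 × 10^-2) = 1.57; pH = 14.00 − 1.57 = 12.43

pH = 12.43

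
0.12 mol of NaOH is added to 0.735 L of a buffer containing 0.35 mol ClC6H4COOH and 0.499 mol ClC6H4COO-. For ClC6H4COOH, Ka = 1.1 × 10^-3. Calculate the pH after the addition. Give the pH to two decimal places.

pH = 3.39

After neutralization: n(ClC6H4COOH) = 0.23 mol, n(ClC6H4COO-) = 0.619 mol.
pKa = −log(1.1 × 10^-3) = 2.959
pH = pKa + log([A⁻]/[HA]) = 2.959 + log(0.619/0.23) = 2.959 +0.430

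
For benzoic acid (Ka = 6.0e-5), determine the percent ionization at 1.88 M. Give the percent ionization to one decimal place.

C6H5COOH ⇌ C6H5COO- + H+; let x = [H+] at equilibrium.
x ≈ √(Ka·C₀) = √(6.0 × 10^-5 × 1.88) = 1.06 × 10^-2 M
Fraction ionized = 1.06 × 10^-2 / 1.88 = 0.0056 → 0.6%

0.6%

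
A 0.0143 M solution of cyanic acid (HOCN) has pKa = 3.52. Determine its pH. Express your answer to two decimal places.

pH = 2.71

HOCN ⇌ OCN- + H+
Ka = 10^(−3.52) = 3.02 × 10^-4
From the ICE table, Ka = [H+]²/(0.0143 − [H+]) = 3.02 × 10^-4.
Here C₀/Ka ≈ 47.4, so the small-[H+] approximation fails. Use the quadratic:
[H+] = (−Ka + √(Ka² + 4·Ka·C₀))/2 = 1.93 × 10^-3 M
pH = −log[H+] = −log(1.93 × 10^-3) = 2.71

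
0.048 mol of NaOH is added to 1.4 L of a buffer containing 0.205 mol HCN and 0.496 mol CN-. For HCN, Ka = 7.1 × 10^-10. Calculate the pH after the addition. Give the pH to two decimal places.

pH = 9.69

After neutralization: n(HCN) = 0.157 mol, n(CN-) = 0.544 mol.
pKa = −log(7.1 × 10^-10) = 9.149
pH = pKa + log([A⁻]/[HA]) = 9.149 + log(0.544/0.157) = 9.149 +0.540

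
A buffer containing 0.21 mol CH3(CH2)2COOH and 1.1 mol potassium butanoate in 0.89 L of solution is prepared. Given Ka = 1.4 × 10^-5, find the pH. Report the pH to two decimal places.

pH = 5.57

pKa = −log(1.4 × 10^-5) = 4.854
Using pH = pKa + log([base]/[acid]) with [base]/[acid] = 1.1/0.21:
pH = 4.854 + (+0.719) = 5.57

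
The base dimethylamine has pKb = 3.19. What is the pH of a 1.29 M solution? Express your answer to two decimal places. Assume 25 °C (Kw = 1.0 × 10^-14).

(CH3)2NH + H2O ⇌ (CH3)2NH2+ + OH-
Kb = 10^(−3.19) = 6.46 × 10^-4
Kb = x²/(1.29 − x) = 6.46 × 10^-4
Assume x ≪ 1.29: x ≈ √(6.46 × 10^-4 × 1.29) = 2.89 × 10^-2 M
Check: 2.2% ionized — well under 5%, approximation valid.
pOH = 1.54, so pH = 14.00 − pOH = 12.46

pH = 12.46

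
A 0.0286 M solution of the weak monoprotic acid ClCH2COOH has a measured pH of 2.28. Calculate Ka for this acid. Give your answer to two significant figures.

[H+] = 10^(-2.28) = 5.25 × 10^-3 M
At equilibrium [HA] = 0.0286 − 5.25 × 10^-3 = 2.33 × 10^-2 M
Ka = [H+][A-]/[HA] = (5.25 × 10^-3)² / 2.33 × 10^-2 = 1.2 × 10^-3

Ka = 1.2 × 10^-3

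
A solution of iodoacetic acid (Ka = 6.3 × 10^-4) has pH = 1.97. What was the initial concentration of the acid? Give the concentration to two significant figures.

C₀ = 1.9 × 10^-1 M

[H+] = 10^(-1.97) = 1.07 × 10^-2 M = x
Ka = x²/(C₀ − x) ⇒ C₀ = x + x²/Ka
C₀ = 1.07 × 10^-2 + (1.07 × 10^-2)²/(6.3 × 10^-4) = 1.92 × 10^-1 M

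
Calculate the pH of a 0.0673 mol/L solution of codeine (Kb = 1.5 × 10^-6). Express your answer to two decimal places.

C18H21NO3 + H2O ⇌ C18H22NO3+ + OH-
Kb = x²/(0.0673 − x) = 1.5 × 10^-6
Neglecting x in the denominator: x = √(1.5 × 10^-6 × 0.0673) = 3.18 × 10^-4 M
Check: 0.47% ionized — well under 5%, approximation valid.
pOH = −log(3.18 × 10^-4) = 3.50; pH = 14.00 − 3.50 = 10.50

pH = 10.50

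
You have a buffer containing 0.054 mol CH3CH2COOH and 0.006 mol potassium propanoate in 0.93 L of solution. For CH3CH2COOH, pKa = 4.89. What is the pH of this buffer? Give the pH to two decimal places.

pH = pKa + log([A⁻]/[HA]) = 4.89 + log(0.006/0.054)
pH = 4.89 + (-0.954) = 3.94

pH = 3.94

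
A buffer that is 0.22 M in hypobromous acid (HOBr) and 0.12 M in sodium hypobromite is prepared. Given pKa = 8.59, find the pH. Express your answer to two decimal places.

pH = 8.33

Henderson–Hasselbalch: pH = pKa + log([OBr-]/[HOBr]) = 8.59 + log(0.12/0.22)
pH = 8.59 + (-0.263) = 8.33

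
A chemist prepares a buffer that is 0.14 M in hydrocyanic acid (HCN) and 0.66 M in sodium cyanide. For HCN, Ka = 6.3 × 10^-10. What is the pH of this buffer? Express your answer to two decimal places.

pKa = −log(6.3 × 10^-10) = 9.201
Using pH = pKa + log([base]/[acid]) with [base]/[acid] = 0.66/0.14:
pH = 9.201 + (+0.673) = 9.87

pH = 9.87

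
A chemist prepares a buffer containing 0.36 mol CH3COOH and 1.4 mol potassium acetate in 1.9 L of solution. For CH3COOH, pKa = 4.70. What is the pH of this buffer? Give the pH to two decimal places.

pH = 5.29

Using pH = pKa + log([base]/[acid]) with [base]/[acid] = 1.4/0.36:
pH = 4.70 + (+0.590) = 5.29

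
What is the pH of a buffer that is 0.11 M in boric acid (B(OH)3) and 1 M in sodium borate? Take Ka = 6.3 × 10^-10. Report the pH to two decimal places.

pH = 10.16

pKa = −log(6.3 × 10^-10) = 9.201
Using pH = pKa + log([base]/[acid]) with [base]/[acid] = 1/0.11:
pH = 9.201 + (+0.959) = 10.16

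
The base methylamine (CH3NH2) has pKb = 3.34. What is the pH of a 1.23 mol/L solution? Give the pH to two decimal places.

CH3NH2 + H2O ⇌ CH3NH3+ + OH-
Kb = 10^(−3.34) = 4.57 × 10^-4
Kb = [OH-]²/(1.23 − [OH-]) = 4.57 × 10^-4
Neglecting [OH-] in the denominator: [OH-] = √(4.57 × 10^-4 × 1.23) = 2.37 × 10^-2 M
([OH-]/C₀ = 1.9% < 5%, so the approximation holds.)
pOH = −log(2.37 × 10^-2) = 1.63; pH = 14.00 − 1.63 = 12.37

pH = 12.37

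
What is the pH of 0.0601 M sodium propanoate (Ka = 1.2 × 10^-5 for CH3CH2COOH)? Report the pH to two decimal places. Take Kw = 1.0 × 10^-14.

CH3CH2COO- is the conjugate base of the weak acid CH3CH2COOH.
Kb = Kw/Ka = 1.0×10^-14 / 1.2 × 10^-5 = 8.33 × 10^-10
From the ICE table, Kb = [OH-]²/(0.0601 − [OH-]) = 8.33 × 10^-10.
Since Kb ≪ C₀, [OH-] ≈ √(Kb·C₀) = 7.08 × 10^-6 M.
Check: 0.012% ionized — well under 5%, approximation valid.
pOH = −log(7.08 × 10^-6) = 5.15; pH = 14.00 − 5.15 = 8.85

pH = 8.85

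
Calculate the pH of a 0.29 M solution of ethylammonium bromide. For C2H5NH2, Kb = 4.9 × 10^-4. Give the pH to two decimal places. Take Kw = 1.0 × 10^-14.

pH = 5.61

C2H5NH3+ is the conjugate acid of the weak base C2H5NH2.
Ka = Kw/Kb = 1.0×10^-14 / 4.9 × 10^-4 = 2.04 × 10^-11
From the ICE table, Ka = [H+]²/(0.29 − [H+]) = 2.04 × 10^-11.
Since Ka ≪ C₀, [H+] ≈ √(Ka·C₀) = 2.43 × 10^-6 M.
([H+]/C₀ = 0.00084% < 5%, so the approximation holds.)
pH = −log(2.43 × 10^-6) = 5.61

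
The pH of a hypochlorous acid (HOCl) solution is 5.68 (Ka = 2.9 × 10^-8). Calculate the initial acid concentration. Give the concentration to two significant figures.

C₀ = 1.5 × 10^-4 M

[H+] = 10^(-5.68) = 2.09 × 10^-6 M = x
Ka = x²/(C₀ − x) ⇒ C₀ = x + x²/Ka
C₀ = 2.09 × 10^-6 + (2.09 × 10^-6)²/(2.9 × 10^-8) = 1.53 × 10^-4 M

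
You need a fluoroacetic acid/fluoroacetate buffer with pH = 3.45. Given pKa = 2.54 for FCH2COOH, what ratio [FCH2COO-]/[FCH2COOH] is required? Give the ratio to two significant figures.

ratio = 8.1

pH = pKa + log(r) ⇒ log(r) = 3.45 − 2.54 = +0.91
r = [FCH2COO-]/[FCH2COOH] = 10^(+0.91) = 8.13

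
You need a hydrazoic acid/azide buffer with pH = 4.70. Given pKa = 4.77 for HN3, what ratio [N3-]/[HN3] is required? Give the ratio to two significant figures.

ratio = 0.85

pH = pKa + log(r) ⇒ log(r) = 4.70 − 4.77 = -0.07
r = [N3-]/[HN3] = 10^(-0.07) = 0.851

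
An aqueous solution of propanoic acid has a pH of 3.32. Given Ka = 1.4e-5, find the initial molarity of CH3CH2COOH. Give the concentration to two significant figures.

[H+] = 10^(-3.32) = 4.79 × 10^-4 M = x
Ka = x²/(C₀ − x) ⇒ C₀ = x + x²/Ka
C₀ = 4.79 × 10^-4 + (4.79 × 10^-4)²/(1.4 × 10^-5) = 1.69 × 10^-2 M

C₀ = 1.7 × 10^-2 M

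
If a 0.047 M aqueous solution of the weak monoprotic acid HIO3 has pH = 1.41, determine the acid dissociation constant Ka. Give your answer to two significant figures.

Ka = 1.9 × 10^-1

[H+] = 10^(-1.41) = 3.89 × 10^-2 M
At equilibrium [HA] = 0.047 − 3.89 × 10^-2 = 8.10 × 10^-3 M
Ka = [H+][A-]/[HA] = (3.89 × 10^-2)² / 8.10 × 10^-3 = 1.9 × 10^-1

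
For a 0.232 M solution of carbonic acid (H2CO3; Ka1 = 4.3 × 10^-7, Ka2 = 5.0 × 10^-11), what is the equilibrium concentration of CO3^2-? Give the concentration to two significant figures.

First ionization gives [H+] ≈ [HCO3-] = 3.16 × 10^-4 M.
Second step: Ka2 = [H+][CO3^2-]/[HCO3-] ≈ [CO3^2-] (since [H+] ≈ [HCO3-]).
So [CO3^2-] ≈ Ka2.

5.0 × 10^-11 M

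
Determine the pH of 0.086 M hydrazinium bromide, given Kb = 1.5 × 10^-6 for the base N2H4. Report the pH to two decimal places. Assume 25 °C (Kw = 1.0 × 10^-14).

N2H5+ is the conjugate acid of the weak base N2H4.
Ka = Kw/Kb = 1.0×10^-14 / 1.5 × 10^-6 = 6.67 × 10^-9
Let x = [H+] at equilibrium. Ka = x²/(0.086 − x).
Since Ka ≪ C₀, x ≈ √(Ka·C₀) = 2.40 × 10^-5 M.
Check: 0.028% ionized — well under 5%, approximation valid.
pH = −log[H+] = −log(2.40 × 10^-5) = 4.62

pH = 4.62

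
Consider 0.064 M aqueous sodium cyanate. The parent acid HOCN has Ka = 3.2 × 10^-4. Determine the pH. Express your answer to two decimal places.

pH = 8.15

OCN- is the conjugate base of the weak acid HOCN.
Kb = Kw/Ka = 1.0×10^-14 / 3.2 × 10^-4 = 3.12 × 10^-11
Kb = x²/(0.064 − x) = 3.12 × 10^-11
Since Kb ≪ C₀, x ≈ √(Kb·C₀) = 1.41 × 10^-6 M.
(x/C₀ = 0.0022% < 5%, so the approximation holds.)
pOH = 5.85, so pH = 14.00 − pOH = 8.15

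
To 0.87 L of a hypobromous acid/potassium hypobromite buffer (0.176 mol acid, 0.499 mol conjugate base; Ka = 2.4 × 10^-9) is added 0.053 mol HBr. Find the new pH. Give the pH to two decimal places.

After neutralization: n(HOBr) = 0.229 mol, n(OBr-) = 0.446 mol.
pKa = −log(2.4 × 10^-9) = 8.620
pH = pKa + log([A⁻]/[HA]) = 8.620 + log(0.446/0.229) = 8.620 +0.289

pH = 8.91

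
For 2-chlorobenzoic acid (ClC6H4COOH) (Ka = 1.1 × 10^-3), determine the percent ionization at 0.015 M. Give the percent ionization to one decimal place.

23.7%

ClC6H4COOH ⇌ ClC6H4COO- + H+; let x = [H+] at equilibrium.
Solve x² + 0.0011x − 1.65e-05 = 0 → x = 3.55 × 10^-3 M
Fraction ionized = 3.55 × 10^-3 / 0.015 = 0.2367 → 23.7%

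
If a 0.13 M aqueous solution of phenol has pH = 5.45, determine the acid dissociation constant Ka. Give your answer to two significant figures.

Ka = 9.7 × 10^-11

[H+] = 10^(-5.45) = 3.55 × 10^-6 M
At equilibrium [HA] = 0.13 − 3.55 × 10^-6 = 1.30 × 10^-1 M
Ka = [H+][A-]/[HA] = (3.55 × 10^-6)² / 1.30 × 10^-1 = 9.7 × 10^-11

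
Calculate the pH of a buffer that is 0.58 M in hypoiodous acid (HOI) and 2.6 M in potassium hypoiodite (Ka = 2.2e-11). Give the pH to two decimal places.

pKa = −log(2.2 × 10^-11) = 10.658
Henderson–Hasselbalch: pH = pKa + log([OI-]/[HOI]) = 10.658 + log(2.6/0.58)
pH = 10.658 + (+0.652) = 11.31

pH = 11.31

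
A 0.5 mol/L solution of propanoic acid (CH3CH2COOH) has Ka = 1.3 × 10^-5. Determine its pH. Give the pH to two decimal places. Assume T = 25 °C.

pH = 2.59

CH3CH2COOH ⇌ CH3CH2COO- + H+
From the ICE table, Ka = [H+]²/(0.5 − [H+]) = 1.3 × 10^-5.
Neglecting [H+] in the denominator: [H+] = √(1.3 × 10^-5 × 0.5) = 2.55 × 10^-3 M
Check: 0.51% ionized — well under 5%, approximation valid.
pH = −log(2.55 × 10^-3) = 2.59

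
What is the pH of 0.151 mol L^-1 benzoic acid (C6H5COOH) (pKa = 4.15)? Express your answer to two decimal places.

pH = 2.49

C6H5COOH ⇌ C6H5COO- + H+
Ka = 10^(−4.15) = 7.08 × 10^-5
From the ICE table, Ka = [H+]²/(0.151 − [H+]) = 7.08 × 10^-5.
Assume [H+] ≪ 0.151: [H+] ≈ √(7.08 × 10^-5 × 0.151) = 3.27 × 10^-3 M
pH = −log[H+] = −log(3.27 × 10^-3) = 2.49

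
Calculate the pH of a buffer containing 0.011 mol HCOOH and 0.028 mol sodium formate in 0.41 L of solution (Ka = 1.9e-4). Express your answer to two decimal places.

pH = 4.13

pKa = −log(1.9 × 10^-4) = 3.721
Using pH = pKa + log([base]/[acid]) with [base]/[acid] = 0.028/0.011:
pH = 3.721 + (+0.406) = 4.13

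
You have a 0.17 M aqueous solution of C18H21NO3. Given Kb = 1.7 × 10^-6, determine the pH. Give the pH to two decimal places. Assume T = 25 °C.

pH = 10.73

C18H21NO3 + H2O ⇌ C18H22NO3+ + OH-
From the ICE table, Kb = x²/(0.17 − x) = 1.7 × 10^-6.
Since Kb ≪ C₀, x ≈ √(Kb·C₀) = 5.38 × 10^-4 M.
pOH = −log(5.38 × 10^-4) = 3.27; pH = 14.00 − 3.27 = 10.73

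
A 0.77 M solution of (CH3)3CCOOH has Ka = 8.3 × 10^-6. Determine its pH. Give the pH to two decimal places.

(CH3)3CCOOH ⇌ (CH3)3CCOO- + H+
From the ICE table, Ka = x²/(0.77 − x) = 8.3 × 10^-6.
Since Ka ≪ C₀, x ≈ √(Ka·C₀) = 2.53 × 10^-3 M.
pH = −log(2.53 × 10^-3) = 2.60

pH = 2.60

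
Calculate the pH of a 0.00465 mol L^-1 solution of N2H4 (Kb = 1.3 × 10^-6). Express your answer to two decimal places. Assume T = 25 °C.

N2H4 + H2O ⇌ N2H5+ + OH-
From the ICE table, Kb = [OH-]²/(0.00465 − [OH-]) = 1.3 × 10^-6.
Since Kb ≪ C₀, [OH-] ≈ √(Kb·C₀) = 7.77 × 10^-5 M.
pOH = −log(7.77 × 10^-5) = 4.11; pH = 14.00 − 4.11 = 9.89

pH = 9.89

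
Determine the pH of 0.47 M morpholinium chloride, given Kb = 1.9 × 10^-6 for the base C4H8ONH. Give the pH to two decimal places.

pH = 4.30

C4H8ONH2+ is the conjugate acid of the weak base C4H8ONH.
Ka = Kw/Kb = 1.0×10^-14 / 1.9 × 10^-6 = 5.26 × 10^-9
From the ICE table, Ka = [H+]²/(0.47 − [H+]) = 5.26 × 10^-9.
Assume [H+] ≪ 0.47: [H+] ≈ √(5.26 × 10^-9 × 0.47) = 4.97 × 10^-5 M
Check: 0.011% ionized — well under 5%, approximation valid.
pH = −log(4.97 × 10^-5) = 4.30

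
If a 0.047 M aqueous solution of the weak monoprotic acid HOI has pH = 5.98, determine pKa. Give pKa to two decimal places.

pKa = 10.63

[H+] = 10^(-5.98) = 1.05 × 10^-6 M
At equilibrium [HA] = 0.047 − 1.05 × 10^-6 = 4.70 × 10^-2 M
Ka = [H+][A-]/[HA] = (1.05 × 10^-6)² / 4.70 × 10^-2 = 2.35 × 10^-11
pKa = -log(2.35 × 10^-11) = 10.63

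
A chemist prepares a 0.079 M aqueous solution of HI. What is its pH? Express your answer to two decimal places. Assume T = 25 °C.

HI is a strong acid and dissociates completely, so [H+] = 0.079 M.
pH = -log(0.079) = 1.10

pH = 1.10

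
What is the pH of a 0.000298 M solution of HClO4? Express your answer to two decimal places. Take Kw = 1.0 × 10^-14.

HClO4 is a strong acid and dissociates completely, so [H+] = 0.000298 M.
pH = -log(0.000298) = 3.53

pH = 3.53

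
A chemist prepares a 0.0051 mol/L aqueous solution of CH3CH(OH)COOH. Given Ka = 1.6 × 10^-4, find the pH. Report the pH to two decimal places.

pH = 3.08

CH3CH(OH)COOH ⇌ CH3CH(OH)COO- + H+
From the ICE table, Ka = x²/(0.0051 − x) = 1.6 × 10^-4.
The 5% rule fails; solving x² + Ka·x − Ka·C₀ = 0 exactly:
x = [−0.00016 + √(0.00016² + 3.26e-06)]/2 = 8.27 × 10^-4 M
pH = −log[H+] = −log(8.27 × 10^-4) = 3.08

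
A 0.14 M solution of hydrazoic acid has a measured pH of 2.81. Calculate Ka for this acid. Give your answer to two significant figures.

Ka = 1.7 × 10^-5

[H+] = 10^(-2.81) = 1.55 × 10^-3 M
At equilibrium [HA] = 0.14 − 1.55 × 10^-3 = 1.38 × 10^-1 M
Ka = [H+][A-]/[HA] = (1.55 × 10^-3)² / 1.38 × 10^-1 = 1.7 × 10^-5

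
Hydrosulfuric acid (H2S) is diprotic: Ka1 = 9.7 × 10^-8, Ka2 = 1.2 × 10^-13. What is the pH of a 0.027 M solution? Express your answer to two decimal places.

Since Ka1 ≫ Ka2, the first ionization dominates [H+].
Ka1 = x²/(0.027 − x) = 9.7 × 10^-8
x ≈ √(9.7 × 10^-8 × 0.027) = 5.12 × 10^-5 M
pH = −log(5.12 × 10^-5) = 4.29

pH = 4.29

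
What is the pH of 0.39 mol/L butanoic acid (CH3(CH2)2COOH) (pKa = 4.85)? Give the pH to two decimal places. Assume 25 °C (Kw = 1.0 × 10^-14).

CH3(CH2)2COOH ⇌ CH3(CH2)2COO- + H+
Ka = 10^(−4.85) = 1.41 × 10^-5
From the ICE table, Ka = [H+]²/(0.39 − [H+]) = 1.41 × 10^-5.
Since Ka ≪ C₀, [H+] ≈ √(Ka·C₀) = 2.34 × 10^-3 M.
Check: 0.6% ionized — well under 5%, approximation valid.
pH = −log(2.34 × 10^-3) = 2.63

pH = 2.63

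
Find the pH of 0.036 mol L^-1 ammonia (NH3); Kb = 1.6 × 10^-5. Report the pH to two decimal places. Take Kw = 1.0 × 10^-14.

pH = 10.88

NH3 + H2O ⇌ NH4+ + OH-
From the ICE table, Kb = [OH-]²/(0.036 − [OH-]) = 1.6 × 10^-5.
Assume [OH-] ≪ 0.036: [OH-] ≈ √(1.6 × 10^-5 × 0.036) = 7.59 × 10^-4 M
([OH-]/C₀ = 2.1% < 5%, so the approximation holds.)
pOH = −log(7.59 × 10^-4) = 3.12; pH = 14.00 − 3.12 = 10.88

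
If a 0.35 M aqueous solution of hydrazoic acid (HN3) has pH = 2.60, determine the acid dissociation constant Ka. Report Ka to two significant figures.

Ka = 1.8 × 10^-5

[H+] = 10^(-2.60) = 2.51 × 10^-3 M
At equilibrium [HA] = 0.35 − 2.51 × 10^-3 = 3.47 × 10^-1 M
Ka = [H+][A-]/[HA] = (2.51 × 10^-3)² / 3.47 × 10^-1 = 1.8 × 10^-5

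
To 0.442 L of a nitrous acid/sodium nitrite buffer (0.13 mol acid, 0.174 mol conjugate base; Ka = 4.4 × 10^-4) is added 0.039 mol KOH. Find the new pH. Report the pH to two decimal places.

After neutralization: n(HNO2) = 0.091 mol, n(NO2-) = 0.213 mol.
pKa = −log(4.4 × 10^-4) = 3.357
pH = pKa + log(n_NO2-/n_HNO2) = 3.357 + log(0.213/0.091) = 3.357 + (+0.369)

pH = 3.73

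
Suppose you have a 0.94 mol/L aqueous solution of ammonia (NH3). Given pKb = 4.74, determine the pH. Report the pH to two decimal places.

NH3 + H2O ⇌ NH4+ + OH-
Kb = 10^(−4.74) = 1.82 × 10^-5
Let x = [OH-] at equilibrium. Kb = x²/(0.94 − x).
Assume x ≪ 0.94: x ≈ √(1.82 × 10^-5 × 0.94) = 4.14 × 10^-3 M
pOH = 2.38, so pH = 14.00 − pOH = 11.62

pH = 11.62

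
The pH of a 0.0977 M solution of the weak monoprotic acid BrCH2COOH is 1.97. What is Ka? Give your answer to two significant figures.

Ka = 1.3 × 10^-3

[H+] = 10^(-1.97) = 1.07 × 10^-2 M
At equilibrium [HA] = 0.0977 − 1.07 × 10^-2 = 8.70 × 10^-2 M
Ka = [H+][A-]/[HA] = (1.07 × 10^-2)² / 8.70 × 10^-2 = 1.3 × 10^-3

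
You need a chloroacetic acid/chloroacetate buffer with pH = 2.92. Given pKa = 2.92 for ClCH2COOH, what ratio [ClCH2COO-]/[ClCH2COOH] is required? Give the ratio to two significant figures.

ratio = 1.0

pH = pKa + log(r) ⇒ log(r) = 2.92 − 2.92 = +0.00
r = [ClCH2COO-]/[ClCH2COOH] = 10^(+0.00) = 1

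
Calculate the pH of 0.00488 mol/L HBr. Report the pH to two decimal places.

HBr is a strong acid and dissociates completely, so [H+] = 0.00488 M.
pH = -log(0.00488) = 2.31

pH = 2.31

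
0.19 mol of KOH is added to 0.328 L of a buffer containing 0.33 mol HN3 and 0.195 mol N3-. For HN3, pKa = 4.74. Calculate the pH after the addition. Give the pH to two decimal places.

pH = 5.18

OH- converts HN3 to N3-: HN3 → 0.14 mol, N3- → 0.385 mol.
pH = pKa + log([A⁻]/[HA]) = 4.74 + log(0.385/0.14) = 4.74 +0.439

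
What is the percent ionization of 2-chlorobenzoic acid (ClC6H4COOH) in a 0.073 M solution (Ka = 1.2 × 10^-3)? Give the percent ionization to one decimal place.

ClC6H4COOH ⇌ ClC6H4COO- + H+; let x = [H+] at equilibrium.
Ka = x²/(C₀ − x); solving the quadratic gives x = 8.78 × 10^-3 M.
Fraction ionized = 8.78 × 10^-3 / 0.073 = 0.1203 → 12.0%

12.0%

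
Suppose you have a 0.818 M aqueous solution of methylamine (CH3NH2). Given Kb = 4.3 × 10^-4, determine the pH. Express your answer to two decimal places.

CH3NH2 + H2O ⇌ CH3NH3+ + OH-
Kb = x²/(0.818 − x) = 4.3 × 10^-4
Assume x ≪ 0.818: x ≈ √(4.3 × 10^-4 × 0.818) = 1.88 × 10^-2 M
Check: 2.3% ionized — well under 5%, approximation valid.
pOH = 1.73, so pH = 14.00 − pOH = 12.27

pH = 12.27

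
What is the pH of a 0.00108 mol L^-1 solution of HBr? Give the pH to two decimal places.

HBr is a strong acid and dissociates completely, so [H+] = 0.00108 M.
pH = -log(0.00108) = 2.97

pH = 2.97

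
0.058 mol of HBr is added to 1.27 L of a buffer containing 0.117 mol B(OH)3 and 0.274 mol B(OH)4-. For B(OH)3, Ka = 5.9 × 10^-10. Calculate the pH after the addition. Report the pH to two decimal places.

Added H+ converts B(OH)4- to B(OH)3: B(OH)3 → 0.175 mol, B(OH)4- → 0.216 mol.
pKa = −log(5.9 × 10^-10) = 9.229
Henderson–Hasselbalch with mole ratio 0.216/0.175: pH = 9.229 + (+0.091)

pH = 9.32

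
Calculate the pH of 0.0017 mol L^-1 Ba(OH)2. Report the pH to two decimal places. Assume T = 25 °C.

pH = 11.53

Ba(OH)2 is a strong base (each formula unit releases 2 OH-); [OH-] = 0.0034 M.
pOH = -log(0.0034) = 2.47
pH = 14.00 - 2.47 = 11.53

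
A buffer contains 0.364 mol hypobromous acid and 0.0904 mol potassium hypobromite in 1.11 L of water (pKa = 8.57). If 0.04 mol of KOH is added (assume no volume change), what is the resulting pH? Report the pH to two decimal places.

OH- converts HOBr to OBr-: HOBr → 0.324 mol, OBr- → 0.13 mol.
pH = pKa + log(n_OBr-/n_HOBr) = 8.57 + log(0.13/0.324) = 8.57 + (-0.397)

pH = 8.17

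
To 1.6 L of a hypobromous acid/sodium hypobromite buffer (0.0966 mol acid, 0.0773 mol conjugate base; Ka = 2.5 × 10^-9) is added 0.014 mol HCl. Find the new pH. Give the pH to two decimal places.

pH = 8.36

After neutralization: n(HOBr) = 0.111 mol, n(OBr-) = 0.0633 mol.
pKa = −log(2.5 × 10^-9) = 8.602
Henderson–Hasselbalch with mole ratio 0.0633/0.111: pH = 8.602 + (-0.244)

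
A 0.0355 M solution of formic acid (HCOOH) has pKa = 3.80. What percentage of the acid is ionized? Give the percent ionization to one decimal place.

HCOOH ⇌ HCOO- + H+; let x = [H+] at equilibrium.
Ka = 10^(−3.80) = 1.58 × 10^-4
Ka = x²/(C₀ − x); solving the quadratic gives x = 2.29 × 10^-3 M.
Fraction ionized = 2.29 × 10^-3 / 0.0355 = 0.0645 → 6.5%

6.5%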